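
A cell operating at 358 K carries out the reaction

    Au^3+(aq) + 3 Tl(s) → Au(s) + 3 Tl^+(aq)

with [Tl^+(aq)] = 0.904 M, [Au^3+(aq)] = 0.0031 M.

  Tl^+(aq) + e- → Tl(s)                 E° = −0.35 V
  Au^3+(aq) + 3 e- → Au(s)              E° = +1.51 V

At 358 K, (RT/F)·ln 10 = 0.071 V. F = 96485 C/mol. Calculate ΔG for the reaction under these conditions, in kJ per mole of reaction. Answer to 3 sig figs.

−522 kJ/mol

The standard cell potential is +1.51 − (−0.35) = +1.86 V, with n = 3 electrons in the balanced equation.
Here Q = [Tl^+(aq)]^3 / [Au^3+(aq)] = 238 (log Q = 2.377), giving E = +1.86 − (0.071/3)·(2.377) = +1.8037 V.
Then ΔG = −nFE = −3 × 96485 × +1.8037 J/mol = −522 kJ/mol.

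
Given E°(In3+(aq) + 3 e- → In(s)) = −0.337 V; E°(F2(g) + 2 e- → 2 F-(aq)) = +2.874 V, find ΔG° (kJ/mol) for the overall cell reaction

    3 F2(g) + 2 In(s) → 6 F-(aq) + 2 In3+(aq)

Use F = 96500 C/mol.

In the reaction as written F2(g) is reduced, so the F₂/F⁻ couple is the cathode and In³⁺/In is the anode.
E°cell = +2.874 − (−0.337) = +3.211 V; balancing electrons gives n = 6.
ΔG° = −nFE°cell = −(6)(96500)(+3.211) J/mol = −1859 kJ/mol.

−1859 kJ/mol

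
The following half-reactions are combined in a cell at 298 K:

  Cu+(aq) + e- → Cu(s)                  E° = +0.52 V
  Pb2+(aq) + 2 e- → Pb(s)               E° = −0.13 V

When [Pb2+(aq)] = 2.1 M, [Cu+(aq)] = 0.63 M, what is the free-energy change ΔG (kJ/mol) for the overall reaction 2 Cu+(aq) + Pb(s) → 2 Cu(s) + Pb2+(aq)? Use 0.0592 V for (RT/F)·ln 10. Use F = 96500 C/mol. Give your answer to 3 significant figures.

−121 kJ/mol

The standard cell potential is +0.52 − (−0.13) = +0.65 V, with n = 2 electrons in the balanced equation.
Here Q = [Pb2+(aq)] / [Cu+(aq)]^2 = 5.29 (log Q = 0.724), giving E = +0.65 − (0.0592/2)·(0.724) = +0.6286 V.
ΔG = −nFE = −(2)(96500)(+0.6286) J/mol = −121 kJ/mol.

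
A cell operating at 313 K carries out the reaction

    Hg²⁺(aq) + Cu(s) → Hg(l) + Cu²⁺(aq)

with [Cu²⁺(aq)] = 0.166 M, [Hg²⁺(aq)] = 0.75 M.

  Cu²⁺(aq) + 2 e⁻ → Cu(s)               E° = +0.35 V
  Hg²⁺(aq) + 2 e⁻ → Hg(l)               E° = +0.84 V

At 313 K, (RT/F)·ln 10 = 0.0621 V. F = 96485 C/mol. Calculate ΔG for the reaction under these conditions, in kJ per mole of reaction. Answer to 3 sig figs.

−98.5 kJ/mol

The standard cell potential is +0.84 − (+0.35) = +0.49 V, with n = 2 electrons in the balanced equation.
Q = [Cu²⁺(aq)] / [Hg²⁺(aq)] = 0.221, so log Q = −0.655 and E = +0.49 − (0.0621/2)(−0.655) = +0.5103 V.
ΔG = −nFE = −(2)(96485)(+0.5103) J/mol = −98.5 kJ/mol.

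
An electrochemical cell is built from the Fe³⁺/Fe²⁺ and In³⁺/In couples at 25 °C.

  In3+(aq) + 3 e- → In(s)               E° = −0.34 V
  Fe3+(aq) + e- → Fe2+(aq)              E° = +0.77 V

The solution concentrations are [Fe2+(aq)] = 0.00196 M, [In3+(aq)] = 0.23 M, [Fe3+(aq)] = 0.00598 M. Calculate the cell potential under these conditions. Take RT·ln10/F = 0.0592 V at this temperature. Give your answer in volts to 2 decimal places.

The Fe³⁺/Fe²⁺ couple has the more positive E°, so it is the cathode; In³⁺/In is the anode.
E°cell = E°cat − E°an = +0.77 − (−0.34) = +1.11 V; n = 3.
For the overall reaction 3 Fe3+(aq) + In(s) → 3 Fe2+(aq) + In3+(aq), Q = ([Fe2+(aq)]^3·[In3+(aq)]) / [Fe3+(aq)]^3 = 0.0081, giving log Q = −2.092.
Applying E = E° − (RT ln10/nF)·log Q gives +1.11 − (0.0592/3)(−2.092) = +1.15 V.

+1.15 V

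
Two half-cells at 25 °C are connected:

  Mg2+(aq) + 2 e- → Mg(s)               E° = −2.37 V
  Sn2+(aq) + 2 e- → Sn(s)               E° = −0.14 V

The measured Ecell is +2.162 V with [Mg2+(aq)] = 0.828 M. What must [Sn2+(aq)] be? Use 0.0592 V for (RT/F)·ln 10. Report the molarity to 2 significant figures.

0.0042 M

With Sn²⁺/Sn at the cathode and Mg²⁺/Mg at the anode, E°cell = −0.14 − (−2.37) = +2.23 V (n = 2).
Since E = E° − (0.0592/n)·log Q, log Q = n(E° − E)/0.0592 = 2.297.
The balanced reaction is Sn2+(aq) + Mg(s) → Sn(s) + Mg2+(aq), so Q = [Mg2+(aq)] / [Sn2+(aq)].
Isolating [Sn2+(aq)] in Q = 10^{2.297} yields log [Sn2+(aq)] = −2.379, i.e. 0.0042 M.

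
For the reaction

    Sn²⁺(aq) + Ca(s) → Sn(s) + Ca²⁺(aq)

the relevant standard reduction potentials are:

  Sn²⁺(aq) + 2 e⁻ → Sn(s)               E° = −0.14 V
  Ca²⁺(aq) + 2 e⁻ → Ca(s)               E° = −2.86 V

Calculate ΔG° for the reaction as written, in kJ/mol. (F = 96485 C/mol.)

In the reaction as written Sn²⁺(aq) is reduced, so the Sn²⁺/Sn couple is the cathode and Ca²⁺/Ca is the anode.
E°cell = −0.14 − (−2.86) = +2.72 V; balancing electrons gives n = 2.
ΔG° = −nFE°cell = −(2)(96485)(+2.72) J/mol = −525 kJ/mol.

−525 kJ/mol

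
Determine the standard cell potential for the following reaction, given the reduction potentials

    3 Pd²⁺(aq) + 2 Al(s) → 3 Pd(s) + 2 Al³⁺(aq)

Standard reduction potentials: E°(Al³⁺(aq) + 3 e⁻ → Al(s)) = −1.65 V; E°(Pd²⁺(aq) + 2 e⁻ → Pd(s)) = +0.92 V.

Pd²⁺(aq) gains electrons, so the Pd²⁺/Pd couple is the cathode; the Al³⁺/Al couple is the anode.
E°cell = E°(cathode) − E°(anode) = +0.92 − (−1.65) = +2.57 V.

+2.57 V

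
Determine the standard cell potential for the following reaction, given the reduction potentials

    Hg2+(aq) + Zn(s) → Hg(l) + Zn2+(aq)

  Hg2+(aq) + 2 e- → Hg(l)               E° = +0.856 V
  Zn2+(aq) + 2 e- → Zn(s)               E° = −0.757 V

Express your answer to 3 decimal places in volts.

+1.613 V

Hg2+(aq) gains electrons, so the Hg²⁺/Hg couple is the cathode; the Zn²⁺/Zn couple is the anode.
E°cell = E°(cathode) − E°(anode) = +0.856 − (−0.757) = +1.613 V.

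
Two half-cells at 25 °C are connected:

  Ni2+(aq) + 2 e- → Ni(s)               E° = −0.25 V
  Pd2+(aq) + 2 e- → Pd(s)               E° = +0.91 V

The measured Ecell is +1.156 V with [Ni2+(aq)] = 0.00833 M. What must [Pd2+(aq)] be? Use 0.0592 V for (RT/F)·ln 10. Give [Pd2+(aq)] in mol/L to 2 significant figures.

0.0061 M

Pd²⁺/Pd is the cathode (higher E°); E°cell = +0.91 − (−0.25) = +1.16 V with n = 2.
From the Nernst equation, log Q = n(E° − E)/0.0592 = 2·(+1.16 − (+1.156))/0.0592 = 0.135.
The balanced reaction is Pd2+(aq) + Ni(s) → Pd(s) + Ni2+(aq), so Q = [Ni2+(aq)] / [Pd2+(aq)].
Solving for the unknown gives log [Pd2+(aq)] = −2.214, so [Pd2+(aq)] ≈ 0.0061 M.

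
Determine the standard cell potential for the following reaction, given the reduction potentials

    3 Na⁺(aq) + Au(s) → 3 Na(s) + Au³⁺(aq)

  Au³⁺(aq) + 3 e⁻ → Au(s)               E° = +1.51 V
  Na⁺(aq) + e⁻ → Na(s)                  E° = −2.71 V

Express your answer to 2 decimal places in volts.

Na⁺(aq) gains electrons, so the Na⁺/Na couple is the cathode; the Au³⁺/Au couple is the anode.
E°cell = E°(cathode) − E°(anode) = −2.71 − (+1.51) = −4.22 V.
The negative E°cell means the reaction is non-spontaneous in the direction written.

−4.22 V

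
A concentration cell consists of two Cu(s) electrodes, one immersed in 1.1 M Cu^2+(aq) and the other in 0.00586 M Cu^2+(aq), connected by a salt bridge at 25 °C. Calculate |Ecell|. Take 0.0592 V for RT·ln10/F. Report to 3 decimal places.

For a concentration cell E°cell = 0, since both electrodes use the same couple.
The compartment with the higher Cu^2+(aq) concentration (1.1 M) acts as the cathode; ions are reduced there and produced at the dilute (0.00586 M) anode.
With n = 2, Ecell = −(0.0592/2)·log([dilute]/[conc]) = −(0.0592/2)·log(0.00586/1.1) = +0.067 V.

0.067 V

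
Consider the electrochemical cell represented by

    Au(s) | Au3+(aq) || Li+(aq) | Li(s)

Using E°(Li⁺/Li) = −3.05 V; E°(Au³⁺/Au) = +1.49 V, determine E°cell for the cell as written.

By convention the left-hand electrode in cell notation is the anode (oxidation) and the right-hand electrode is the cathode (reduction).
E°cell = E°(right) − E°(left) = −3.05 − (+1.49) = −4.54 V.
The negative sign shows that, as written, the cell would require an external voltage to drive the reaction.

−4.54 V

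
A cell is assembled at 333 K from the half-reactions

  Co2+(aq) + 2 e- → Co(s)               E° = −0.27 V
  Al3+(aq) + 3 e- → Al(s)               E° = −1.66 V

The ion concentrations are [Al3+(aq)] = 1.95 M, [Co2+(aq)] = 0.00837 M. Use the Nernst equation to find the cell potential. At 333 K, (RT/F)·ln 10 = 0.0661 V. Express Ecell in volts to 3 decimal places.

+1.315 V

Since E°(Co²⁺/Co) > E°(Al³⁺/Al), Co²⁺/Co serves as the cathode.
The standard potential is −0.27 − (−1.66) = +1.39 V and the balanced reaction transfers n = 6 electrons.
For the overall reaction 3 Co2+(aq) + 2 Al(s) → 3 Co(s) + 2 Al3+(aq), Q = [Al3+(aq)]^2 / [Co2+(aq)]^3 = 6.48×10^6, giving log Q = 6.812.
E = E° − (0.0661/n)·log Q = +1.39 − (0.0661/6)(6.812) = +1.315 V.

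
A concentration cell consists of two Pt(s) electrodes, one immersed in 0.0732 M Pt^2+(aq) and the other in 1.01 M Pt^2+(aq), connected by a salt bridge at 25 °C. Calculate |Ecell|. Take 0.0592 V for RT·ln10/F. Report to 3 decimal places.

For a concentration cell E°cell = 0, since both electrodes use the same couple.
The compartment with the higher Pt^2+(aq) concentration (1.01 M) acts as the cathode; ions are reduced there and produced at the dilute (0.0732 M) anode.
With n = 2, Ecell = −(0.0592/2)·log([dilute]/[conc]) = −(0.0592/2)·log(0.0732/1.01) = +0.034 V.

0.034 V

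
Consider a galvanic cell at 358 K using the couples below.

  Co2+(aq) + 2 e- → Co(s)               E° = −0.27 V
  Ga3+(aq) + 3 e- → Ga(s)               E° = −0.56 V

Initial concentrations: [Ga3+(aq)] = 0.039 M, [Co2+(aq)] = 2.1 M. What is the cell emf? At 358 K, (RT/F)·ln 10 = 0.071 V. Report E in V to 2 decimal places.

+0.33 V

Co²⁺/Co is reduced (cathode, E° = −0.27 V) and Ga³⁺/Ga is oxidized (anode).
E°cell = −0.27 − (−0.56) = +0.29 V, with n = 6 electrons transferred.
For the overall reaction 3 Co2+(aq) + 2 Ga(s) → 3 Co(s) + 2 Ga3+(aq), Q = [Ga3+(aq)]^2 / [Co2+(aq)]^3 = 0.000164, giving log Q = −3.785.
By the Nernst equation, E = +0.29 − (0.071/6)·(−3.785) = +0.33 V.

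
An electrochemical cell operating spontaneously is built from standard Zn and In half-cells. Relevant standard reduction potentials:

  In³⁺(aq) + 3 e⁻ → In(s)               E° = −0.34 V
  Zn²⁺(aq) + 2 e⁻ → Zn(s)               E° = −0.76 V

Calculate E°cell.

Of the two couples in this cell, the one with the more positive reduction potential is reduced at the cathode: here that is In³⁺/In (−0.34 V); Zn²⁺/Zn (−0.76 V) is the anode.
E°cell = E°(cathode) − E°(anode) = −0.34 − (−0.76) = +0.42 V.

+0.42 V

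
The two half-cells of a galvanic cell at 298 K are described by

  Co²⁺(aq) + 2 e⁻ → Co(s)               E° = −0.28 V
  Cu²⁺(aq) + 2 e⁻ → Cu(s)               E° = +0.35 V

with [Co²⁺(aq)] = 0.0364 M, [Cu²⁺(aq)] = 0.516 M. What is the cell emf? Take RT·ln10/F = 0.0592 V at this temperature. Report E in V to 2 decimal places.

+0.66 V

The Cu²⁺/Cu couple has the more positive E°, so it is the cathode; Co²⁺/Co is the anode.
E°cell = E°cat − E°an = +0.35 − (−0.28) = +0.63 V; n = 2.
The balanced reaction is Cu²⁺(aq) + Co(s) → Cu(s) + Co²⁺(aq), so Q = [Co²⁺(aq)] / [Cu²⁺(aq)] = 0.0705 and log Q = −1.152.
By the Nernst equation, E = +0.63 − (0.0592/2)·(−1.152) = +0.66 V.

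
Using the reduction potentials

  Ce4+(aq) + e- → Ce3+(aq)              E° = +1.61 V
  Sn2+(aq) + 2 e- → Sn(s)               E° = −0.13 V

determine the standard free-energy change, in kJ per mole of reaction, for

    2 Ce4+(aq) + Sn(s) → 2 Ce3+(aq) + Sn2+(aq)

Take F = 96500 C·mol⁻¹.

In the reaction as written Ce4+(aq) is reduced, so the Ce⁴⁺/Ce³⁺ couple is the cathode and Sn²⁺/Sn is the anode.
E°cell = +1.61 − (−0.13) = +1.74 V; balancing electrons gives n = 2.
ΔG° = −nFE°cell = −(2)(96500)(+1.74) J/mol = −336 kJ/mol.

−336 kJ/mol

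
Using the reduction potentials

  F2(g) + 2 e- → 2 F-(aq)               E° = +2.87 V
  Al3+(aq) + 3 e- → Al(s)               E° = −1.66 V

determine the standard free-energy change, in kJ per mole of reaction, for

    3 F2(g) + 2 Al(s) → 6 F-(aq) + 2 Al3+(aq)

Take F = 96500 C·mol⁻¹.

−2623 kJ/mol

In the reaction as written F2(g) is reduced, so the F₂/F⁻ couple is the cathode and Al³⁺/Al is the anode.
E°cell = +2.87 − (−1.66) = +4.53 V; balancing electrons gives n = 6.
ΔG° = −nFE°cell = −(6)(96500)(+4.53) J/mol = −2623 kJ/mol.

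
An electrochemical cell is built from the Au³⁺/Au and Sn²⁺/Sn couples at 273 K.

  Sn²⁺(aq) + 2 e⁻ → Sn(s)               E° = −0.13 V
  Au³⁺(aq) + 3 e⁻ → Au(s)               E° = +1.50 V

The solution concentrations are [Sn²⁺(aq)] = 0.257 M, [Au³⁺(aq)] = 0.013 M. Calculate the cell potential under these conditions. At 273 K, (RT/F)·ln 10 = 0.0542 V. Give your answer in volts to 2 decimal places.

+1.61 V

Since E°(Au³⁺/Au) > E°(Sn²⁺/Sn), Au³⁺/Au serves as the cathode.
The standard potential is +1.50 − (−0.13) = +1.63 V and the balanced reaction transfers n = 6 electrons.
For the overall reaction 2 Au³⁺(aq) + 3 Sn(s) → 2 Au(s) + 3 Sn²⁺(aq), Q = [Sn²⁺(aq)]^3 / [Au³⁺(aq)]^2 = 100, giving log Q = 2.002.
E = E° − (0.0542/n)·log Q = +1.63 − (0.0542/6)(2.002) = +1.61 V.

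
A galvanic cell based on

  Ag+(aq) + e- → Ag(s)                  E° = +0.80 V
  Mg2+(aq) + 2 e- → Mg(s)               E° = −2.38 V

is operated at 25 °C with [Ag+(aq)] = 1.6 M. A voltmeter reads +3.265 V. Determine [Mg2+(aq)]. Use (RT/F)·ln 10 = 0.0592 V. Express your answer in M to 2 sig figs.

Ag⁺/Ag is the cathode (higher E°); E°cell = +0.80 − (−2.38) = +3.18 V with n = 2.
Rearranging E = E° − (0.0592/n)·log Q gives log Q = 2(+3.18 − (+3.265))/0.0592 = −2.872.
The balanced reaction is 2 Ag+(aq) + Mg(s) → 2 Ag(s) + Mg2+(aq), so Q = [Mg2+(aq)] / [Ag+(aq)]^2.
Solving for the unknown gives log [Mg2+(aq)] = −2.464, so [Mg2+(aq)] ≈ 0.0034 M.

0.0034 M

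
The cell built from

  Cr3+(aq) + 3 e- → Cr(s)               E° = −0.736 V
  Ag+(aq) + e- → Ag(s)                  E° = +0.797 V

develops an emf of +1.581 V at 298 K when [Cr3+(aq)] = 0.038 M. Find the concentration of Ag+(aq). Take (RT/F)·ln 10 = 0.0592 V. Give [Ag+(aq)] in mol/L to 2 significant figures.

Ag⁺/Ag is the cathode (higher E°); E°cell = +0.797 − (−0.736) = +1.533 V with n = 3.
Rearranging E = E° − (0.0592/n)·log Q gives log Q = 3(+1.533 − (+1.581))/0.0592 = −2.432.
The balanced reaction is 3 Ag+(aq) + Cr(s) → 3 Ag(s) + Cr3+(aq), so Q = [Cr3+(aq)] / [Ag+(aq)]^3.
Isolating [Ag+(aq)] in Q = 10^{−2.432} yields log [Ag+(aq)] = 0.337, i.e. 2.2 M.

2.2 M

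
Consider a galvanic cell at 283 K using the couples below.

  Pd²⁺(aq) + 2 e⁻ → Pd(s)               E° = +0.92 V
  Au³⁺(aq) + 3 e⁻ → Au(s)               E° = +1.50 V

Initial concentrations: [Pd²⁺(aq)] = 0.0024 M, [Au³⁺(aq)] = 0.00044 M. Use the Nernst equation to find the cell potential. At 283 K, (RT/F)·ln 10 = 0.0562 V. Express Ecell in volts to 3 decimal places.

Since E°(Au³⁺/Au) > E°(Pd²⁺/Pd), Au³⁺/Au serves as the cathode.
The standard potential is +1.50 − (+0.92) = +0.58 V and the balanced reaction transfers n = 6 electrons.
For the overall reaction 2 Au³⁺(aq) + 3 Pd(s) → 2 Au(s) + 3 Pd²⁺(aq), Q = [Pd²⁺(aq)]^3 / [Au³⁺(aq)]^2 = 0.0714, giving log Q = −1.146.
By the Nernst equation, E = +0.58 − (0.0562/6)·(−1.146) = +0.591 V.

+0.591 V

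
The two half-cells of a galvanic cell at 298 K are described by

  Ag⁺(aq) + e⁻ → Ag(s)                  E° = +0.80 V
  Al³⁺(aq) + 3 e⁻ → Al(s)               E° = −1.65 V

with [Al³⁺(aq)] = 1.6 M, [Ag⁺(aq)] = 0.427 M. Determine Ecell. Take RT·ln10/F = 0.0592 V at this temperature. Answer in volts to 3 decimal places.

+2.424 V

Ag⁺/Ag is reduced (cathode, E° = +0.80 V) and Al³⁺/Al is oxidized (anode).
The standard potential is +0.80 − (−1.65) = +2.45 V and the balanced reaction transfers n = 3 electrons.
The balanced reaction is 3 Ag⁺(aq) + Al(s) → 3 Ag(s) + Al³⁺(aq), so Q = [Al³⁺(aq)] / [Ag⁺(aq)]^3 = 20.6 and log Q = 1.313.
By the Nernst equation, E = +2.45 − (0.0592/3)·(1.313) = +2.424 V.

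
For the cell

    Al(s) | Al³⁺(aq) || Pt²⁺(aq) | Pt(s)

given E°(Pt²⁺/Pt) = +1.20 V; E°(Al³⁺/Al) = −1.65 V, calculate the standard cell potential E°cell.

By convention the left-hand electrode in cell notation is the anode (oxidation) and the right-hand electrode is the cathode (reduction).
E°cell = E°(right) − E°(left) = +1.20 − (−1.65) = +2.85 V.

+2.85 V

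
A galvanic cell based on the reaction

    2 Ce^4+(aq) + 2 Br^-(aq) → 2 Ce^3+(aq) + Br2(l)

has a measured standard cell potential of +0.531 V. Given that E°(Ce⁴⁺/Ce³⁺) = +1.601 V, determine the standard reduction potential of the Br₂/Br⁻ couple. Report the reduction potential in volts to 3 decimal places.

+1.070 V

In the reaction as written the Ce⁴⁺/Ce³⁺ couple is reduced (cathode) and Br₂/Br⁻ is oxidized (anode), so E°cell = E°(Ce⁴⁺/Ce³⁺) − E°(Br₂/Br⁻).
E°(Br₂/Br⁻) = E°(cathode) − E°cell = +1.601 − (+0.531) = +1.070 V.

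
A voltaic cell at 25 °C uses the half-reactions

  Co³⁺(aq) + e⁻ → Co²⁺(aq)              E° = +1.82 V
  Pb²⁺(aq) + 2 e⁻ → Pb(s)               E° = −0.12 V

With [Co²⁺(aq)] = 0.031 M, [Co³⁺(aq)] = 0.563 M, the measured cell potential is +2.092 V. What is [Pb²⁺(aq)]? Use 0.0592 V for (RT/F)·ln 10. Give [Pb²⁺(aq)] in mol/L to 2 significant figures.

0.0024 M

Co³⁺/Co²⁺ is the cathode (higher E°); E°cell = +1.82 − (−0.12) = +1.94 V with n = 2.
Rearranging E = E° − (0.0592/n)·log Q gives log Q = 2(+1.94 − (+2.092))/0.0592 = −5.135.
Balancing electrons gives 2 Co³⁺(aq) + Pb(s) → 2 Co²⁺(aq) + Pb²⁺(aq); thus Q = ([Co²⁺(aq)]^2·[Pb²⁺(aq)]) / [Co³⁺(aq)]^2.
Isolating [Pb²⁺(aq)] in Q = 10^{−5.135} yields log [Pb²⁺(aq)] = −2.617, i.e. 0.0024 M.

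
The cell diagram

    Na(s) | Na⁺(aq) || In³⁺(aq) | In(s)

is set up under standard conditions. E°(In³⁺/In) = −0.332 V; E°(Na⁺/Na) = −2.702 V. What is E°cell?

+2.370 V

By convention the left-hand electrode in cell notation is the anode (oxidation) and the right-hand electrode is the cathode (reduction).
E°cell = E°(right) − E°(left) = −0.332 − (−2.702) = +2.370 V.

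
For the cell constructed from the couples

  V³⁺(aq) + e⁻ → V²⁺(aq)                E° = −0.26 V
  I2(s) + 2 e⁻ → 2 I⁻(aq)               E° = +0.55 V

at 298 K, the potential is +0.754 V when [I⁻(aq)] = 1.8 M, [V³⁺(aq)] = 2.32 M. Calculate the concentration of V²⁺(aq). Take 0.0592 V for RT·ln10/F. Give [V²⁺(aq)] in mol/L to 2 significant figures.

0.47 M

With I₂/I⁻ at the cathode and V³⁺/V²⁺ at the anode, E°cell = +0.55 − (−0.26) = +0.81 V (n = 2).
From the Nernst equation, log Q = n(E° − E)/0.0592 = 2·(+0.81 − (+0.754))/0.0592 = 1.892.
For I2(s) + 2 V²⁺(aq) → 2 I⁻(aq) + 2 V³⁺(aq), the reaction quotient is Q = ([I⁻(aq)]^2·[V³⁺(aq)]^2) / [V²⁺(aq)]^2.
Isolating [V²⁺(aq)] in Q = 10^{1.892} yields log [V²⁺(aq)] = −0.325, i.e. 0.47 M.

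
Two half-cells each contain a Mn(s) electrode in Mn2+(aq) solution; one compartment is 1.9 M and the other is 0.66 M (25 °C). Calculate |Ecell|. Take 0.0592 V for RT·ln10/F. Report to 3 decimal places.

0.014 V

For a concentration cell E°cell = 0, since both electrodes use the same couple.
The compartment with the higher Mn2+(aq) concentration (1.9 M) acts as the cathode; ions are reduced there and produced at the dilute (0.66 M) anode.
With n = 2, Ecell = −(0.0592/2)·log([dilute]/[conc]) = −(0.0592/2)·log(0.66/1.9) = +0.014 V.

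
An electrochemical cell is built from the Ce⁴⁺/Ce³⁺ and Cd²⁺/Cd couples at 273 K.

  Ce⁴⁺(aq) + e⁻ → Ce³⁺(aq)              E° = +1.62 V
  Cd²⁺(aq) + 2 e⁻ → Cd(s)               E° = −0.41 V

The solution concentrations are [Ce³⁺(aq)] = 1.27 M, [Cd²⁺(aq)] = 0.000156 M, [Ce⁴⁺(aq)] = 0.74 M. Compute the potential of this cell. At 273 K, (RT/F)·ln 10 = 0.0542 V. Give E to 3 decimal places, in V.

+2.120 V

Ce⁴⁺/Ce³⁺ is reduced (cathode, E° = +1.62 V) and Cd²⁺/Cd is oxidized (anode).
E°cell = +1.62 − (−0.41) = +2.03 V, with n = 2 electrons transferred.
For the overall reaction 2 Ce⁴⁺(aq) + Cd(s) → 2 Ce³⁺(aq) + Cd²⁺(aq), Q = ([Ce³⁺(aq)]^2·[Cd²⁺(aq)]) / [Ce⁴⁺(aq)]^2 = 0.000459, giving log Q = −3.338.
E = E° − (0.0542/n)·log Q = +2.03 − (0.0542/2)(−3.338) = +2.120 V.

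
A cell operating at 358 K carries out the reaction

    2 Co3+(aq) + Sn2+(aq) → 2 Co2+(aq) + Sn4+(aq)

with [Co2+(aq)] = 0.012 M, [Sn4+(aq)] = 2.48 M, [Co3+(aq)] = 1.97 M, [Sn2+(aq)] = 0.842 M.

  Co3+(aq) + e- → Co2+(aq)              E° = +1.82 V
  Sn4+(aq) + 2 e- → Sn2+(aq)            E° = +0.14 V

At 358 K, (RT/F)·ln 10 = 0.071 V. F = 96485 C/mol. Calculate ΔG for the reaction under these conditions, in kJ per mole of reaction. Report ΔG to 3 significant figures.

The standard cell potential is +1.82 − (+0.14) = +1.68 V, with n = 2 electrons in the balanced equation.
The reaction quotient is ([Co2+(aq)]^2·[Sn4+(aq)]) / ([Co3+(aq)]^2·[Sn2+(aq)]) = 0.000109; by Nernst, E = +1.68 − (0.071/2)(−3.961) = +1.8206 V.
Then ΔG = −nFE = −2 × 96485 × +1.8206 J/mol = −351 kJ/mol.

−351 kJ/mol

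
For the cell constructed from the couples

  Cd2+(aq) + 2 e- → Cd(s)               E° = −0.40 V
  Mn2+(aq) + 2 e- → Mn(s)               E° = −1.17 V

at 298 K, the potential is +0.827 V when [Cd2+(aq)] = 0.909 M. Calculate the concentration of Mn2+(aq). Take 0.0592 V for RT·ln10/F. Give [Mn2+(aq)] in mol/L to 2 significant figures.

0.011 M

With Cd²⁺/Cd at the cathode and Mn²⁺/Mn at the anode, E°cell = −0.40 − (−1.17) = +0.77 V (n = 2).
Since E = E° − (0.0592/n)·log Q, log Q = n(E° − E)/0.0592 = −1.926.
The balanced reaction is Cd2+(aq) + Mn(s) → Cd(s) + Mn2+(aq), so Q = [Mn2+(aq)] / [Cd2+(aq)].
Substituting the known concentrations and solving, log [Mn2+(aq)] = −1.967 and [Mn2+(aq)] = 0.011 M.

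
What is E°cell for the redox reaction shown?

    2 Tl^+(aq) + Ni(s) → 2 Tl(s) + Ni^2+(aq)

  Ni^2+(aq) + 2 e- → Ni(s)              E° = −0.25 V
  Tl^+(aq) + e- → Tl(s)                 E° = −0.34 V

In the reaction as written, Tl^+(aq) is reduced (cathode) and Ni^2+(aq) is produced by oxidation at the anode.
E°cell = E°(cathode) − E°(anode) = −0.34 − (−0.25) = −0.09 V.

−0.09 V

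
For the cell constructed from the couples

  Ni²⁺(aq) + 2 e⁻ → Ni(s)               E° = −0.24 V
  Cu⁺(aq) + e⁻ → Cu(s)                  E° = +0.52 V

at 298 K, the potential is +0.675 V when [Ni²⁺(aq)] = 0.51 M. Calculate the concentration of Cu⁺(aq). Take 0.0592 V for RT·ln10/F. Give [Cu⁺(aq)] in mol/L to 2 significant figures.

Cu⁺/Cu is the cathode (higher E°); E°cell = +0.52 − (−0.24) = +0.76 V with n = 2.
Since E = E° − (0.0592/n)·log Q, log Q = n(E° − E)/0.0592 = 2.872.
Balancing electrons gives 2 Cu⁺(aq) + Ni(s) → 2 Cu(s) + Ni²⁺(aq); thus Q = [Ni²⁺(aq)] / [Cu⁺(aq)]^2.
Isolating [Cu⁺(aq)] in Q = 10^{2.872} yields log [Cu⁺(aq)] = −1.582, i.e. 0.026 M.

0.026 M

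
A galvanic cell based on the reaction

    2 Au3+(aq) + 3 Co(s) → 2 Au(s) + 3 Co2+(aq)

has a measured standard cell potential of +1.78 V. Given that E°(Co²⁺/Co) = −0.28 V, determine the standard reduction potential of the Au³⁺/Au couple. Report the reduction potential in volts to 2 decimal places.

In the reaction as written the Au³⁺/Au couple is reduced (cathode) and Co²⁺/Co is oxidized (anode), so E°cell = E°(Au³⁺/Au) − E°(Co²⁺/Co).
E°(Au³⁺/Au) = E°cell + E°(anode) = +1.78 + (−0.28) = +1.50 V.

+1.50 V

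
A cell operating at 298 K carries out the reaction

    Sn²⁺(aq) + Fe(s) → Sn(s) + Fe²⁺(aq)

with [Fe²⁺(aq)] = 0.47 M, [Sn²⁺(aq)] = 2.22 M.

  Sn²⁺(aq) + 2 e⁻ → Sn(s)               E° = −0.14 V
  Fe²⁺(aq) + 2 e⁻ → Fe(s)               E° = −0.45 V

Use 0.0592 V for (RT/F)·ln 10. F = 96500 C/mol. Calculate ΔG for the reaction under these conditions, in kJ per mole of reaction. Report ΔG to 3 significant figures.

The standard cell potential is −0.14 − (−0.45) = +0.31 V, with n = 2 electrons in the balanced equation.
Here Q = [Fe²⁺(aq)] / [Sn²⁺(aq)] = 0.212 (log Q = −0.674), giving E = +0.31 − (0.0592/2)·(−0.674) = +0.3300 V.
Finally ΔG = −nFE = −(2)(96500 C/mol)(+0.3300 V) = −63.7 kJ/mol.

−63.7 kJ/mol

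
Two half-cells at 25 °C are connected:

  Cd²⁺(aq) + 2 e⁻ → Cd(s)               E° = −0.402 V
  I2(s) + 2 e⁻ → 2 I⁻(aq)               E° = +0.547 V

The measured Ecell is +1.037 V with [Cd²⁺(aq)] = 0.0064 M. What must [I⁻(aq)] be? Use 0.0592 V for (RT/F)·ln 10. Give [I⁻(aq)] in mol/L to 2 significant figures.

0.41 M

The I₂/I⁻ couple has the larger reduction potential, so it is the cathode: E°cell = +0.547 − (−0.402) = +0.949 V and n = 2.
Rearranging E = E° − (0.0592/n)·log Q gives log Q = 2(+0.949 − (+1.037))/0.0592 = −2.973.
For I2(s) + Cd(s) → 2 I⁻(aq) + Cd²⁺(aq), the reaction quotient is Q = [I⁻(aq)]^2·[Cd²⁺(aq)].
Substituting the known concentrations and solving, log [I⁻(aq)] = −0.390 and [I⁻(aq)] = 0.41 M.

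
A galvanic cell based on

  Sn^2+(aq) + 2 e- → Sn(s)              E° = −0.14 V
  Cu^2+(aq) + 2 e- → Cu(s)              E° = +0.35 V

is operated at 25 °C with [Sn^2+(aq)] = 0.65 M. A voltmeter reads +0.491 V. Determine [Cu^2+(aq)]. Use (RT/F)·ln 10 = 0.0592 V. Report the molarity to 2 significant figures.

The Cu²⁺/Cu couple has the larger reduction potential, so it is the cathode: E°cell = +0.35 − (−0.14) = +0.49 V and n = 2.
Since E = E° − (0.0592/n)·log Q, log Q = n(E° − E)/0.0592 = −0.034.
The balanced reaction is Cu^2+(aq) + Sn(s) → Cu(s) + Sn^2+(aq), so Q = [Sn^2+(aq)] / [Cu^2+(aq)].
Solving for the unknown gives log [Cu^2+(aq)] = −0.153, so [Cu^2+(aq)] ≈ 0.70 M.

0.70 M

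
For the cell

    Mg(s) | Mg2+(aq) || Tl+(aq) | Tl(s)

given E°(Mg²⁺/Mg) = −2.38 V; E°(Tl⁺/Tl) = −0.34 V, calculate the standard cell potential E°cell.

+2.04 V

By convention the left-hand electrode in cell notation is the anode (oxidation) and the right-hand electrode is the cathode (reduction).
E°cell = E°(right) − E°(left) = −0.34 − (−2.38) = +2.04 V.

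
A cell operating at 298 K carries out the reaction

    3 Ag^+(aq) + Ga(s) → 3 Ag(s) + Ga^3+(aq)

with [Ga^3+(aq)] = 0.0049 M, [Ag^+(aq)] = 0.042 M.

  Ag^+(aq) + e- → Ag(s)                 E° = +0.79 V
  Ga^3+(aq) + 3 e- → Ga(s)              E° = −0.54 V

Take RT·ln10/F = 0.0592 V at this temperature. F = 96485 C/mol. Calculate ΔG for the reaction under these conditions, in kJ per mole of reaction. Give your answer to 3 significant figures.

−375 kJ/mol

The standard cell potential is +0.79 − (−0.54) = +1.33 V, with n = 3 electrons in the balanced equation.
The reaction quotient is [Ga^3+(aq)] / [Ag^+(aq)]^3 = 66.1; by Nernst, E = +1.33 − (0.0592/3)(1.820) = +1.2941 V.
ΔG = −nFE = −(3)(96485)(+1.2941) J/mol = −375 kJ/mol.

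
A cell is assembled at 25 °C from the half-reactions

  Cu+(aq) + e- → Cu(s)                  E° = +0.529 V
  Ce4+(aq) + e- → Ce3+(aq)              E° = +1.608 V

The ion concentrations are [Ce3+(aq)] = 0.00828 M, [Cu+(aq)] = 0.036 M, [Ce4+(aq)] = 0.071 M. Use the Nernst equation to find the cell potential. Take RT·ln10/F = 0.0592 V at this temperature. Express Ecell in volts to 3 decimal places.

The Ce⁴⁺/Ce³⁺ couple has the more positive E°, so it is the cathode; Cu⁺/Cu is the anode.
E°cell = +1.608 − (+0.529) = +1.079 V, with n = 1 electron transferred.
For the overall reaction Ce4+(aq) + Cu(s) → Ce3+(aq) + Cu+(aq), Q = ([Ce3+(aq)]·[Cu+(aq)]) / [Ce4+(aq)] = 0.0042, giving log Q = −2.377.
E = E° − (0.0592/n)·log Q = +1.079 − (0.0592/1)(−2.377) = +1.220 V.

+1.220 V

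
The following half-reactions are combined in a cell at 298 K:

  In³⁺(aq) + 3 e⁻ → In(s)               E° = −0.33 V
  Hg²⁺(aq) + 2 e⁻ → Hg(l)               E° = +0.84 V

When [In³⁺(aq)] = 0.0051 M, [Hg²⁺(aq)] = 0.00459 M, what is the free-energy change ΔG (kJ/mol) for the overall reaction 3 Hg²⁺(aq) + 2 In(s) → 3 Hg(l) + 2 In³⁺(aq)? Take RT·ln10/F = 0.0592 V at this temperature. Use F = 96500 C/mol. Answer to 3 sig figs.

−664 kJ/mol

The standard cell potential is +0.84 − (−0.33) = +1.17 V, with n = 6 electrons in the balanced equation.
The reaction quotient is [In³⁺(aq)]^2 / [Hg²⁺(aq)]^3 = 269; by Nernst, E = +1.17 − (0.0592/6)(2.430) = +1.1460 V.
Finally ΔG = −nFE = −(6)(96500 C/mol)(+1.1460 V) = −664 kJ/mol.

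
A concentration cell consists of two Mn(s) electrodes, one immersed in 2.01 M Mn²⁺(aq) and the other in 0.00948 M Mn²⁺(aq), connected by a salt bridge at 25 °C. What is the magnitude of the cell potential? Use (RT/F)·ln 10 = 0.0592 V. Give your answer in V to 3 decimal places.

For a concentration cell E°cell = 0, since both electrodes use the same couple.
The compartment with the higher Mn²⁺(aq) concentration (2.01 M) acts as the cathode; ions are reduced there and produced at the dilute (0.00948 M) anode.
With n = 2, Ecell = −(0.0592/2)·log([dilute]/[conc]) = −(0.0592/2)·log(0.00948/2.01) = +0.069 V.

0.069 V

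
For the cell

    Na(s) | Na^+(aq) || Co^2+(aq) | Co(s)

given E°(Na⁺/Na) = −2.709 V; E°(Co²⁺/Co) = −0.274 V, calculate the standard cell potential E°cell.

By convention the left-hand electrode in cell notation is the anode (oxidation) and the right-hand electrode is the cathode (reduction).
E°cell = E°(right) − E°(left) = −0.274 − (−2.709) = +2.435 V.

+2.435 V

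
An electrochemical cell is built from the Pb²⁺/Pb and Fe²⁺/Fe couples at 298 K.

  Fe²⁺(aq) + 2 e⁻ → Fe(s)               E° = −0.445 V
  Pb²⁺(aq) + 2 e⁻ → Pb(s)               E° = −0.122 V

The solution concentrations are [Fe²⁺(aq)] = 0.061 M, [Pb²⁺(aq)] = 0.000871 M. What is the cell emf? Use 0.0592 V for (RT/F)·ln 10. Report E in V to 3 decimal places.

Pb²⁺/Pb is reduced (cathode, E° = −0.122 V) and Fe²⁺/Fe is oxidized (anode).
E°cell = E°cat − E°an = −0.122 − (−0.445) = +0.323 V; n = 2.
The balanced reaction is Pb²⁺(aq) + Fe(s) → Pb(s) + Fe²⁺(aq), so Q = [Fe²⁺(aq)] / [Pb²⁺(aq)] = 70 and log Q = 1.845.
E = E° − (0.0592/n)·log Q = +0.323 − (0.0592/2)(1.845) = +0.268 V.

+0.268 V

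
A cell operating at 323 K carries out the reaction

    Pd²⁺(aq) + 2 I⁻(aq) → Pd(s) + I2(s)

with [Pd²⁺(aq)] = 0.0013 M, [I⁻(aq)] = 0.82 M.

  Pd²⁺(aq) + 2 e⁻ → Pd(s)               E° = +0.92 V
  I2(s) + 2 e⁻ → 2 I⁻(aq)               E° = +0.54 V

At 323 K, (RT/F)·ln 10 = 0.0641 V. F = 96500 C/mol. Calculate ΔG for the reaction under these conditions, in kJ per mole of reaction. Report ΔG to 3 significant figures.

E°cell = +0.92 − (+0.54) = +0.38 V; the balanced reaction transfers n = 2 electrons.
Q = 1 / ([Pd²⁺(aq)]·[I⁻(aq)]^2) = 1.14×10^3, so log Q = 3.058 and E = +0.38 − (0.0641/2)(3.058) = +0.2820 V.
ΔG = −nFE = −(2)(96500)(+0.2820) J/mol = −54.4 kJ/mol.

−54.4 kJ/mol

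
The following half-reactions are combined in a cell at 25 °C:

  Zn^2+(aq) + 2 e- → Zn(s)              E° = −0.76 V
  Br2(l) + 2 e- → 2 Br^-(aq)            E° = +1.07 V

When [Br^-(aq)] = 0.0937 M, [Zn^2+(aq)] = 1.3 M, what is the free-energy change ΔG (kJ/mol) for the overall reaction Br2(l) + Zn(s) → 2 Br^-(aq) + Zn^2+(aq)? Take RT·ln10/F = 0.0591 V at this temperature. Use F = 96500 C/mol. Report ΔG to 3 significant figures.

The standard cell potential is +1.07 − (−0.76) = +1.83 V, with n = 2 electrons in the balanced equation.
Q = [Br^-(aq)]^2·[Zn^2+(aq)] = 0.0114, so log Q = −1.943 and E = +1.83 − (0.0591/2)(−1.943) = +1.8874 V.
Then ΔG = −nFE = −2 × 96500 × +1.8874 J/mol = −364 kJ/mol.

−364 kJ/mol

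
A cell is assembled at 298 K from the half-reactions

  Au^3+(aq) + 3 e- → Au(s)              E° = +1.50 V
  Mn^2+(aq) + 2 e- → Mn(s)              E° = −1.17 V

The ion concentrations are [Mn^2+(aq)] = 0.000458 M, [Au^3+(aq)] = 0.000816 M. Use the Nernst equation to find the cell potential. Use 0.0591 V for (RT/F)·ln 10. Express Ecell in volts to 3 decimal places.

+2.708 V

The Au³⁺/Au couple has the more positive E°, so it is the cathode; Mn²⁺/Mn is the anode.
E°cell = E°cat − E°an = +1.50 − (−1.17) = +2.67 V; n = 6.
For the overall reaction 2 Au^3+(aq) + 3 Mn(s) → 2 Au(s) + 3 Mn^2+(aq), Q = [Mn^2+(aq)]^3 / [Au^3+(aq)]^2 = 0.000144, giving log Q = −3.841.
Applying E = E° − (RT ln10/nF)·log Q gives +2.67 − (0.0591/6)(−3.841) = +2.708 V.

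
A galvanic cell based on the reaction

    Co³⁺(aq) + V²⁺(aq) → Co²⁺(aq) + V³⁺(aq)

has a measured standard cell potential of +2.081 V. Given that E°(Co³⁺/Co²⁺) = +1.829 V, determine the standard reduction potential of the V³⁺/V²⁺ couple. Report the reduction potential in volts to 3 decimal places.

In the reaction as written the Co³⁺/Co²⁺ couple is reduced (cathode) and V³⁺/V²⁺ is oxidized (anode), so E°cell = E°(Co³⁺/Co²⁺) − E°(V³⁺/V²⁺).
E°(V³⁺/V²⁺) = E°(cathode) − E°cell = +1.829 − (+2.081) = −0.252 V.

−0.252 V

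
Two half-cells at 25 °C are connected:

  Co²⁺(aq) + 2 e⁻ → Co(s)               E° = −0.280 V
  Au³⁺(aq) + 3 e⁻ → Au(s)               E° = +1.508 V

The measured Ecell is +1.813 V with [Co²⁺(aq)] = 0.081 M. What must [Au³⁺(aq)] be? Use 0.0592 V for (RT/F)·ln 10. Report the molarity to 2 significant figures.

Au³⁺/Au is the cathode (higher E°); E°cell = +1.508 − (−0.280) = +1.788 V with n = 6.
From the Nernst equation, log Q = n(E° − E)/0.0592 = 6·(+1.788 − (+1.813))/0.0592 = −2.534.
For 2 Au³⁺(aq) + 3 Co(s) → 2 Au(s) + 3 Co²⁺(aq), the reaction quotient is Q = [Co²⁺(aq)]^3 / [Au³⁺(aq)]^2.
Substituting the known concentrations and solving, log [Au³⁺(aq)] = −0.370 and [Au³⁺(aq)] = 0.43 M.

0.43 M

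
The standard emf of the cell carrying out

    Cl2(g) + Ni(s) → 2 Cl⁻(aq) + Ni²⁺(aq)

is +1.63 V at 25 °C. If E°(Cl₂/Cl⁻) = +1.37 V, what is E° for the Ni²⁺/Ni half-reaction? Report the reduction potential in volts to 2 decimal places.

In the reaction as written the Cl₂/Cl⁻ couple is reduced (cathode) and Ni²⁺/Ni is oxidized (anode), so E°cell = E°(Cl₂/Cl⁻) − E°(Ni²⁺/Ni).
E°(Ni²⁺/Ni) = E°(cathode) − E°cell = +1.37 − (+1.63) = −0.26 V.

−0.26 V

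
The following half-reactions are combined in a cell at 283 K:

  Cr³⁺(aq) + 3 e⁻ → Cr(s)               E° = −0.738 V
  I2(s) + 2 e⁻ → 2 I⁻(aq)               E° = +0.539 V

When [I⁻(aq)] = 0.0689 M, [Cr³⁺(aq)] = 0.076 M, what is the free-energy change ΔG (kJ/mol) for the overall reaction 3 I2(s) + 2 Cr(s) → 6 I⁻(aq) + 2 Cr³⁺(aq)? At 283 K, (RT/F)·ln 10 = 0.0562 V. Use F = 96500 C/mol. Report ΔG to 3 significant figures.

E°cell = +0.539 − (−0.738) = +1.277 V; the balanced reaction transfers n = 6 electrons.
Q = [I⁻(aq)]^6·[Cr³⁺(aq)]^2 = 6.18×10^−10, so log Q = −9.209 and E = +1.277 − (0.0562/6)(−9.209) = +1.3633 V.
Finally ΔG = −nFE = −(6)(96500 C/mol)(+1.3633 V) = −789 kJ/mol.

−789 kJ/mol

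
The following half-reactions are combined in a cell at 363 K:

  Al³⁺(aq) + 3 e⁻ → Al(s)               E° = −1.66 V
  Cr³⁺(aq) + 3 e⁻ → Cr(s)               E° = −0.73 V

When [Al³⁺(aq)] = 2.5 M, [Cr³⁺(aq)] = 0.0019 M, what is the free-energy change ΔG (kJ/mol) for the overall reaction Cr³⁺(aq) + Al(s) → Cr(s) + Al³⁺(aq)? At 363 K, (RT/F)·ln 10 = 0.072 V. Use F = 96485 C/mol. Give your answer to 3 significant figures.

With Cr³⁺/Cr reduced at the cathode, E°cell = −0.73 − (−1.66) = +0.93 V and n = 3.
The reaction quotient is [Al³⁺(aq)] / [Cr³⁺(aq)] = 1.32×10^3; by Nernst, E = +0.93 − (0.072/3)(3.119) = +0.8551 V.
Finally ΔG = −nFE = −(3)(96485 C/mol)(+0.8551 V) = −248 kJ/mol.

−248 kJ/mol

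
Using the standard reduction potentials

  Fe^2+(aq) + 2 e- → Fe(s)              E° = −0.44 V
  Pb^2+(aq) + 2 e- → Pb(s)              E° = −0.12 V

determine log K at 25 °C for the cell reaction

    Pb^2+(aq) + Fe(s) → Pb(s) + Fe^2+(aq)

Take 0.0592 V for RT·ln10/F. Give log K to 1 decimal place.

The Pb²⁺/Pb couple is reduced (cathode); E°cell = −0.12 − (−0.44) = +0.32 V with n = 2.
At equilibrium E = 0, so log K = nE°cell / 0.0592 = (2)(+0.32) / 0.0592 = 10.8.

log K = 10.8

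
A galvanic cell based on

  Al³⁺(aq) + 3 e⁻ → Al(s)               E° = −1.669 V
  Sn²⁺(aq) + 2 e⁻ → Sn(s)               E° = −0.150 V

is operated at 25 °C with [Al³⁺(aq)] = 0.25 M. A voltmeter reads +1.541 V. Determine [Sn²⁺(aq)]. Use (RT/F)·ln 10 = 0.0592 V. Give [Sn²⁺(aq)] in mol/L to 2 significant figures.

Sn²⁺/Sn is the cathode (higher E°); E°cell = −0.150 − (−1.669) = +1.519 V with n = 6.
Rearranging E = E° − (0.0592/n)·log Q gives log Q = 6(+1.519 − (+1.541))/0.0592 = −2.230.
Balancing electrons gives 3 Sn²⁺(aq) + 2 Al(s) → 3 Sn(s) + 2 Al³⁺(aq); thus Q = [Al³⁺(aq)]^2 / [Sn²⁺(aq)]^3.
Solving for the unknown gives log [Sn²⁺(aq)] = 0.342, so [Sn²⁺(aq)] ≈ 2.2 M.

2.2 M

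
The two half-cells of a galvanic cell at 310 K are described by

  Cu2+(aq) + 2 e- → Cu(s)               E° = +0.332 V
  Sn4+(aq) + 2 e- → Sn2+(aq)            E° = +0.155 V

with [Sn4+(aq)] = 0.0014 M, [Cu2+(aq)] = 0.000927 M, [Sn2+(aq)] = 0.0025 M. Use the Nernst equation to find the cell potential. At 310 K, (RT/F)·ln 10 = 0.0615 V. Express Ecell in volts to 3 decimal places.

Since E°(Cu²⁺/Cu) > E°(Sn⁴⁺/Sn²⁺), Cu²⁺/Cu serves as the cathode.
The standard potential is +0.332 − (+0.155) = +0.177 V and the balanced reaction transfers n = 2 electrons.
Balancing gives Cu2+(aq) + Sn2+(aq) → Cu(s) + Sn4+(aq); hence Q = [Sn4+(aq)] / ([Cu2+(aq)]·[Sn2+(aq)]) = 604 (log Q = 2.781).
E = E° − (0.0615/n)·log Q = +0.177 − (0.0615/2)(2.781) = +0.091 V.

+0.091 V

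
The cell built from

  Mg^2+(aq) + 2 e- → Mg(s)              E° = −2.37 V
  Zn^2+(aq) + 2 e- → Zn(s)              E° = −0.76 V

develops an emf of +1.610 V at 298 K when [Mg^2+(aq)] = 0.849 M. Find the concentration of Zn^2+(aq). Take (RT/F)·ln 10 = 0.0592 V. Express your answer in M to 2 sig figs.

0.85 M

With Zn²⁺/Zn at the cathode and Mg²⁺/Mg at the anode, E°cell = −0.76 − (−2.37) = +1.61 V (n = 2).
Rearranging E = E° − (0.0592/n)·log Q gives log Q = 2(+1.61 − (+1.610))/0.0592 = 0.000.
For Zn^2+(aq) + Mg(s) → Zn(s) + Mg^2+(aq), the reaction quotient is Q = [Mg^2+(aq)] / [Zn^2+(aq)].
Solving for the unknown gives log [Zn^2+(aq)] = −0.071, so [Zn^2+(aq)] ≈ 0.85 M.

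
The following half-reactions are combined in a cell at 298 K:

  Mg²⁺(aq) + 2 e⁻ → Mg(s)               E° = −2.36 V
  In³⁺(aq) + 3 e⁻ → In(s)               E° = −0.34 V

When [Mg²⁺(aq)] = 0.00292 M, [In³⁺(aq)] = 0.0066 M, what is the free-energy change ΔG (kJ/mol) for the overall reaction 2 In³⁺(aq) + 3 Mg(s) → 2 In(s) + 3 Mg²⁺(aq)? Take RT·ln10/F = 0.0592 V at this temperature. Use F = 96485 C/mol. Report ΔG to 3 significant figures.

−1190 kJ/mol

E°cell = −0.34 − (−2.36) = +2.02 V; the balanced reaction transfers n = 6 electrons.
Here Q = [Mg²⁺(aq)]^3 / [In³⁺(aq)]^2 = 0.000572 (log Q = −3.243), giving E = +2.02 − (0.0592/6)·(−3.243) = +2.0520 V.
ΔG = −nFE = −(6)(96485)(+2.0520) J/mol = −1190 kJ/mol.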